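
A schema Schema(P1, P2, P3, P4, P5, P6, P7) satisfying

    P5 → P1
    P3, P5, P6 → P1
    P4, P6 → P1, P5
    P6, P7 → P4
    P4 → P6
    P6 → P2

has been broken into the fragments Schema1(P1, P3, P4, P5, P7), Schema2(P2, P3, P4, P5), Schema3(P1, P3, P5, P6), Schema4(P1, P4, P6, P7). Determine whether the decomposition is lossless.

Chase test. Columns are P1, P2, P3, P4, P5, P6, P7; row i has aⱼ where attribute j ∈ Schemai, else bᵢⱼ.
Initial tableau (one row per fragment):
  row 1: a1 b12 a3 a4 a5 b16 a7
  row 2: b21 a2 a3 a4 a5 b26 b27
  row 3: a1 b32 a3 b34 a5 a6 b37
  row 4: a1 b42 b43 a4 b45 a6 a7
Rows 1 and 2 agree on P5; apply P5→P1 and equate their P1 entries.
Rows 1 and 2 agree on P4; apply P4→P6 and equate their P6 entries.
Rows 1 and 4 agree on P4; apply P4→P6 and equate their P6 entries.
Rows 1 and 2 agree on P6; apply P6→P2 and equate their P2 entries.
Rows 1 and 3 agree on P6; apply P6→P2 and equate their P2 entries.
Rows 1 and 4 agree on P6; apply P6→P2 and equate their P2 entries.
Rows 1 and 4 agree on P4, P6; apply P4, P6→P1, P5 and equate their P1, P5 entries.
Row 1 is now all distinguished symbols — the join is lossless.

Yes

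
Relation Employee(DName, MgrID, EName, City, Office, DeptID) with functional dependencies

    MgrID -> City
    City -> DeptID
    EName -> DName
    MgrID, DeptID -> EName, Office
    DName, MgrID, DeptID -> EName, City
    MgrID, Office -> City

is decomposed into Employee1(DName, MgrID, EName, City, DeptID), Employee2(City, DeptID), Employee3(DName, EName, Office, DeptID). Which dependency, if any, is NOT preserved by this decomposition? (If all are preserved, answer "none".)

Check MgrID, DeptID → EName, Office: no single fragment contains all of {MgrID, EName, Office, DeptID}, and the restricted closure of {MgrID, DeptID} across the fragments never reaches {EName, Office}.
MgrID → City is preserved.
City → DeptID is preserved.
EName → DName is preserved.
DName, MgrID, DeptID → EName, City is preserved.
MgrID, Office → City is preserved.

MgrID, DeptID -> EName, Office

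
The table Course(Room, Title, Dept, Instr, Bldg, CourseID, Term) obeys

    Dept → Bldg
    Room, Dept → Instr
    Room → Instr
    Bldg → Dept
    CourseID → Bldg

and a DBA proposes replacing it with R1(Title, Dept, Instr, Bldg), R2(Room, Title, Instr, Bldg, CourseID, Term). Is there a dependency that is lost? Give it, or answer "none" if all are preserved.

none

Dept → Bldg lies within R1.
Room, Dept → Instr: restricted closure across fragments reaches Instr.
Room → Instr lies within R2.
Bldg → Dept lies within R1.
CourseID → Bldg lies within R2.
Every dependency is enforceable on the fragments, so the decomposition is dependency-preserving.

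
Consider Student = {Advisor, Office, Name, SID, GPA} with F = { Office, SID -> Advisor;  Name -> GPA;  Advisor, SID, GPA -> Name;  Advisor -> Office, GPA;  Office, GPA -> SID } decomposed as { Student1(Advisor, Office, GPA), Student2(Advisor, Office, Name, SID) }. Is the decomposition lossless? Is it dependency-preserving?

Lossless test: (Advisor, Office)⁺ = {Advisor, Office, Name, SID, GPA}, which contains all of one fragment — lossless.
Dependency preservation: the restricted closure of {Name} across the fragments never reaches {GPA}, so Name → GPA cannot be enforced without a join — not preserved.

lossless but not dependency-preserving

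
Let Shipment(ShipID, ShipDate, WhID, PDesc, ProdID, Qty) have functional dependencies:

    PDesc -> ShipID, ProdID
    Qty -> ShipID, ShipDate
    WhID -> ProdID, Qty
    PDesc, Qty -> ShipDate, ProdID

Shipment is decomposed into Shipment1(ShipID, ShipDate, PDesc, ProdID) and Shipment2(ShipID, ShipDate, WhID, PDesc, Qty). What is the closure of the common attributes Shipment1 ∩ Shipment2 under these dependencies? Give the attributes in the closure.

Shipment1 ∩ Shipment2 = {ShipID, ShipDate, PDesc}.
PDesc → ShipID, ProdID applies, adding ProdID
Closure: {ShipID, ShipDate, PDesc, ProdID}.

ShipID, ShipDate, PDesc, ProdID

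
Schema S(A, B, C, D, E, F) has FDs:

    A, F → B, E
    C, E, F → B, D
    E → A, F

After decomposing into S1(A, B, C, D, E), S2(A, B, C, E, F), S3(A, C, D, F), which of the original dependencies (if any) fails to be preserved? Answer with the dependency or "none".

A, F → B, E lies within S2.
C, E, F → B, D: restricted closure across fragments reaches B, D.
E → A, F lies within S2.
Every dependency is enforceable on the fragments, so the decomposition is dependency-preserving.

none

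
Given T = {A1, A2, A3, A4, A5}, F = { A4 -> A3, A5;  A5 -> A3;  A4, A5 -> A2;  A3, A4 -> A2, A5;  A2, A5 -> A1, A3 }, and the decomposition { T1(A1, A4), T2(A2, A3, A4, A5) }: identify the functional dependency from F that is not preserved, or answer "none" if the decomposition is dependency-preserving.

Check A2, A5 → A1, A3: no single fragment contains all of {A1, A2, A3, A5}, and the restricted closure of {A2, A5} across the fragments never reaches {A1, A3}.
A4 → A3, A5 is preserved.
A5 → A3 is preserved.
A4, A5 → A2 is preserved.
A3, A4 → A2, A5 is preserved.

A2, A5 -> A1, A3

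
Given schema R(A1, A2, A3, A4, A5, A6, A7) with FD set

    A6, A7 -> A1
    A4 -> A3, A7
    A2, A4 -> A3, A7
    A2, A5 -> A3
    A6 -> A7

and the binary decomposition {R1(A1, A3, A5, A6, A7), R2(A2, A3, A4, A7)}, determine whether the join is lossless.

No

Common attributes: R1 ∩ R2 = {A3, A7}.
No dependency enlarges {A3, A7}, so (A3, A7)⁺ = {A3, A7}.
The closure contains neither all of R1 = {A1, A3, A5, A6, A7} nor all of R2 = {A2, A3, A4, A7}, so the common attributes are not a superkey of either fragment. The join is lossy.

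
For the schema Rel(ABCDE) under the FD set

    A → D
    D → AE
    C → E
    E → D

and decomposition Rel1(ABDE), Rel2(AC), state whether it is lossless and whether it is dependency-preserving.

Lossless test: (A)⁺ = {ADE}, which is a superkey of neither fragment — lossy.
Dependency preservation: C → E is not contained in any single fragment, but the restricted closure of its left-hand side across the fragments still reaches the right-hand side; the remaining FDs each lie inside some fragment. All dependencies are preserved.

lossy but dependency-preserving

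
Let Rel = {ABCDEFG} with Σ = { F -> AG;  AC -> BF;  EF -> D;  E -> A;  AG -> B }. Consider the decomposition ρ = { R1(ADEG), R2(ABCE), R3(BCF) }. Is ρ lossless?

Chase test. Columns are ABCDEFG; row i has aⱼ where attribute j ∈ Ri, else bᵢⱼ.
Initial tableau (one row per fragment):
  row 1: a1 b12 b13 a4 a5 b16 a7
  row 2: a1 a2 a3 b24 a5 b26 b27
  row 3: b31 a2 a3 b34 b35 a6 b37
No row becomes fully distinguished — the join is lossy.

No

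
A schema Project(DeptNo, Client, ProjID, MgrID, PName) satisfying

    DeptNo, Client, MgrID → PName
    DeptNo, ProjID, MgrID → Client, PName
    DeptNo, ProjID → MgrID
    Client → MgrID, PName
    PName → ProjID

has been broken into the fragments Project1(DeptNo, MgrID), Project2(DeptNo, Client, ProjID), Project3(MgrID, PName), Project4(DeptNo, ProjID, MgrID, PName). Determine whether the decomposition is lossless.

Yes

Chase test. Columns are DeptNo, Client, ProjID, MgrID, PName; row i has aⱼ where attribute j ∈ Projecti, else bᵢⱼ.
Initial tableau (one row per fragment):
  row 1: a1 b12 b13 a4 b15
  row 2: a1 a2 a3 b24 b25
  row 3: b31 b32 b33 a4 a5
  row 4: a1 b42 a3 a4 a5
Rows 2 and 4 agree on DeptNo, ProjID; apply DeptNo, ProjID→MgrID and equate their MgrID entries.
Rows 3 and 4 agree on PName; apply PName→ProjID and equate their ProjID entries.
Rows 2 and 4 agree on DeptNo, ProjID, MgrID; apply DeptNo, ProjID, MgrID→Client, PName and equate their Client, PName entries.
Row 2 is now all distinguished symbols — the join is lossless.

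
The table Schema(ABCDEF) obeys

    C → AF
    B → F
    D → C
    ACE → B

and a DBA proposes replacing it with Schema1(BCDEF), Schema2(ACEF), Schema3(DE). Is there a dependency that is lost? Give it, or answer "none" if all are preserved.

C → AF lies within Schema2.
B → F lies within Schema1.
D → C lies within Schema1.
ACE → B: restricted closure across fragments reaches B.
Every dependency is enforceable on the fragments, so the decomposition is dependency-preserving.

none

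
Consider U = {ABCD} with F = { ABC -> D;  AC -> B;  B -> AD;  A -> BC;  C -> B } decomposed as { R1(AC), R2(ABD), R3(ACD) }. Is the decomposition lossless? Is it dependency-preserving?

Lossless test (chase): Rows 1 and 3 agree on AC; apply AC→B and equate their B entries. Rows 1 and 3 agree on B; apply B→AD and equate their AD entries. Rows 1 and 2 agree on A; apply A→BC and equate their BC entries. Row 1 is now all distinguished symbols — the join is lossless.
Dependency preservation: ABC → D; AC → B; A → BC; C → B are not contained in any single fragment, but the restricted closure of each left-hand side across the fragments still reaches the right-hand side; the remaining FDs each lie inside some fragment. All dependencies are preserved.

lossless and dependency-preserving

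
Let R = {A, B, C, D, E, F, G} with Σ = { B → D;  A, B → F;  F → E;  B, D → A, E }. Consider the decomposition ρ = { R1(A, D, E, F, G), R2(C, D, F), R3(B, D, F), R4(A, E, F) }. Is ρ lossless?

No

Chase test. Columns are A, B, C, D, E, F, G; row i has aⱼ where attribute j ∈ Ri, else bᵢⱼ.
Initial tableau (one row per fragment):
  row 1: a1 b12 b13 a4 a5 a6 a7
  row 2: b21 b22 a3 a4 b25 a6 b27
  row 3: b31 a2 b33 a4 b35 a6 b37
  row 4: a1 b42 b43 b44 a5 a6 b47
Rows 1 and 2 agree on F; apply F→E and equate their E entries.
Rows 1 and 3 agree on F; apply F→E and equate their E entries.
No row becomes fully distinguished — the join is lossy.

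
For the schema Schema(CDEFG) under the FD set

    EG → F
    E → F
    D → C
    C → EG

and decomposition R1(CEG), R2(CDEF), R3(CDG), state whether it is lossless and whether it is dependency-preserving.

lossless and dependency-preserving

Lossless test (chase): Rows 1 and 2 agree on E; apply E→F and equate their F entries. Rows 1 and 2 agree on C; apply C→EG and equate their EG entries. Rows 1 and 3 agree on C; apply C→EG and equate their EG entries. Rows 1 and 3 agree on EG; apply EG→F and equate their F entries. Row 2 is now all distinguished symbols — the join is lossless.
Dependency preservation: EG → F is not contained in any single fragment, but the restricted closure of its left-hand side across the fragments still reaches the right-hand side; the remaining FDs each lie inside some fragment. All dependencies are preserved.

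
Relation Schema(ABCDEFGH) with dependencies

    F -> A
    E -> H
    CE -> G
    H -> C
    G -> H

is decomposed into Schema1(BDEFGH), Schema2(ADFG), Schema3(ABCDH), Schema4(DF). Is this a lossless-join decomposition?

Yes

Chase test. Columns are ABCDEFGH; row i has aⱼ where attribute j ∈ Schemai, else bᵢⱼ.
Initial tableau (one row per fragment):
  row 1: b11 a2 b13 a4 a5 a6 a7 a8
  row 2: a1 b22 b23 a4 b25 a6 a7 b28
  row 3: a1 a2 a3 a4 b35 b36 b37 a8
  row 4: b41 b42 b43 a4 b45 a6 b47 b48
Rows 1 and 2 agree on F; apply F→A and equate their A entries.
Rows 1 and 4 agree on F; apply F→A and equate their A entries.
Rows 1 and 3 agree on H; apply H→C and equate their C entries.
Rows 1 and 2 agree on G; apply G→H and equate their H entries.
Rows 1 and 2 agree on H; apply H→C and equate their C entries.
Row 1 is now all distinguished symbols — the join is lossless.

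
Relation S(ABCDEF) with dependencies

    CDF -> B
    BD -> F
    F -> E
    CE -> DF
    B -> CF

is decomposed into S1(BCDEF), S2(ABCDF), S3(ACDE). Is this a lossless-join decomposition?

Chase test. Columns are ABCDEF; row i has aⱼ where attribute j ∈ Si, else bᵢⱼ.
Initial tableau (one row per fragment):
  row 1: b11 a2 a3 a4 a5 a6
  row 2: a1 a2 a3 a4 b25 a6
  row 3: a1 b32 a3 a4 a5 b36
Rows 1 and 2 agree on F; apply F→E and equate their E entries.
Rows 1 and 3 agree on CE; apply CE→DF and equate their DF entries.
Rows 1 and 3 agree on CDF; apply CDF→B and equate their B entries.
Row 2 is now all distinguished symbols — the join is lossless.

Yes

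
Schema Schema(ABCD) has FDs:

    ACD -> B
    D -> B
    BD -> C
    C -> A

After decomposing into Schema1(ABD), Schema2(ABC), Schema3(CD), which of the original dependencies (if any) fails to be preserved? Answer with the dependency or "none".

none

ACD → B: restricted closure across fragments reaches B.
D → B lies within Schema1.
BD → C: restricted closure across fragments reaches C.
C → A lies within Schema2.
Every dependency is enforceable on the fragments, so the decomposition is dependency-preserving.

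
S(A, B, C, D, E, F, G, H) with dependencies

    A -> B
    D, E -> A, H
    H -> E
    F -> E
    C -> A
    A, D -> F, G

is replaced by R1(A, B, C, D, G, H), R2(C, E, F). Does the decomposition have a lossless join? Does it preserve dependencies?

lossy and not dependency-preserving

Lossless test: (C)⁺ = {A, B, C}, which is a superkey of neither fragment — lossy.
Dependency preservation: the restricted closure of {D, E} across the fragments never reaches {A, H}, so D, E → A, H cannot be enforced without a join — not preserved.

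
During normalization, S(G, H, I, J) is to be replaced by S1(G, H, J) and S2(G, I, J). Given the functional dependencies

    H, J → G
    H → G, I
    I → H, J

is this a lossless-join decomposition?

Common attributes: S1 ∩ S2 = {G, J}.
No dependency enlarges {G, J}, so (G, J)⁺ = {G, J}.
The closure contains neither all of S1 = {G, H, J} nor all of S2 = {G, I, J}, so the common attributes are not a superkey of either fragment. The join is lossy.

No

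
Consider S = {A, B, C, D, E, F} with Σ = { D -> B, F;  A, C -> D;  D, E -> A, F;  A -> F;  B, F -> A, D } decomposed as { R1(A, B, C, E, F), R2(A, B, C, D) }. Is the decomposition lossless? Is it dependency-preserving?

Lossless test: (A, B, C)⁺ = {A, B, C, D, F}, which contains all of one fragment — lossless.
Dependency preservation: D → B, F; D, E → A, F; B, F → A, D are not contained in any single fragment, but the restricted closure of each left-hand side across the fragments still reaches the right-hand side; the remaining FDs each lie inside some fragment. All dependencies are preserved.

lossless and dependency-preserving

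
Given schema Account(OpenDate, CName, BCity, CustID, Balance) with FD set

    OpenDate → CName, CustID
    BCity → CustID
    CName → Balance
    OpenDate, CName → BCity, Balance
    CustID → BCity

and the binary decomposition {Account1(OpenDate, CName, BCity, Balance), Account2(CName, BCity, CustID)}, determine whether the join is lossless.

Common attributes: Account1 ∩ Account2 = {CName, BCity}.
Closure of {CName, BCity}: BCity → CustID applies, adding CustID; CName → Balance applies, adding Balance. So (CName, BCity)⁺ = {CName, BCity, CustID, Balance}.
This closure contains every attribute of Account2, so Account1 ∩ Account2 → Account2. The join is lossless.

Yes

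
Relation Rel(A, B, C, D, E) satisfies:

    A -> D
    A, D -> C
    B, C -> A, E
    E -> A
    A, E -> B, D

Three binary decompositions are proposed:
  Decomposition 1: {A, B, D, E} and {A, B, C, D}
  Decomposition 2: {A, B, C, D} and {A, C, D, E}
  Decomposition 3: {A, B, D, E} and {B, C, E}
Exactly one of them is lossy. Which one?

Decomposition 1: common = {A, B, D}, closure = {A, B, C, D, E} → lossless.
Decomposition 2: common = {A, C, D}, closure = {A, C, D} → lossy.
Decomposition 3: common = {B, E}, closure = {A, B, C, D, E} → lossless.

Decomposition 2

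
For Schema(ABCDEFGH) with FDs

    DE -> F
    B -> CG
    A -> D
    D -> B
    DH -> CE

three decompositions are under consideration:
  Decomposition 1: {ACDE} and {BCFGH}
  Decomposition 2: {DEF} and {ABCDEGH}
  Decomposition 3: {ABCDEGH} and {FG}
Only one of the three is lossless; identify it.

Decomposition 2

Decomposition 1: common = {C}, closure = {C} → lossy.
Decomposition 2: common = {DE}, closure = {BCDEFG} → lossless.
Decomposition 3: common = {G}, closure = {G} → lossy.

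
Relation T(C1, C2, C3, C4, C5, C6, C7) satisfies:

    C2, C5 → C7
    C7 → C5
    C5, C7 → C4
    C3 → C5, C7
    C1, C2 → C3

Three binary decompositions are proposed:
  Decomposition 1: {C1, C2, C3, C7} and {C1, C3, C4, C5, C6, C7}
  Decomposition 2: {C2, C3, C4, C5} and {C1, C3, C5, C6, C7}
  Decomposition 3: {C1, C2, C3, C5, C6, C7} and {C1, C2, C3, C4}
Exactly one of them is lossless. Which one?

Decomposition 1: common = {C1, C3, C7}, closure = {C1, C3, C4, C5, C7} → lossy.
Decomposition 2: common = {C3, C5}, closure = {C3, C4, C5, C7} → lossy.
Decomposition 3: common = {C1, C2, C3}, closure = {C1, C2, C3, C4, C5, C7} → lossless.

Decomposition 3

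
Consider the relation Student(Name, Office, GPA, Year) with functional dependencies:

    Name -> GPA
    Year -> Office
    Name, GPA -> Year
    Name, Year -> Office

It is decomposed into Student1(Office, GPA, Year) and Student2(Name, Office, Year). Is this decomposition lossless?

No

Common attributes: Student1 ∩ Student2 = {Office, Year}.
No dependency enlarges {Office, Year}, so (Office, Year)⁺ = {Office, Year}.
The closure contains neither all of Student1 = {Office, GPA, Year} nor all of Student2 = {Name, Office, Year}, so the common attributes are not a superkey of either fragment. The join is lossy.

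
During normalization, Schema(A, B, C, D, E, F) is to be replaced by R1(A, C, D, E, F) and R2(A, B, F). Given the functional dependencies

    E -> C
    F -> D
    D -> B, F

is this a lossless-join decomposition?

Yes

Common attributes: R1 ∩ R2 = {A, F}.
Closure of {A, F}: F → D applies, adding D; D → B, F applies, adding B. So (A, F)⁺ = {A, B, D, F}.
This closure contains every attribute of R2, so R1 ∩ R2 → R2. The join is lossless.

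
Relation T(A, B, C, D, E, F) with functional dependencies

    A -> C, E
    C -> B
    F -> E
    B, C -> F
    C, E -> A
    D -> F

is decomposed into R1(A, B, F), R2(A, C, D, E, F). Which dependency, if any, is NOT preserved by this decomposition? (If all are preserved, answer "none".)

A → C, E lies within R2.
C → B: restricted closure across fragments reaches B.
F → E lies within R2.
B, C → F: restricted closure across fragments reaches F.
C, E → A lies within R2.
D → F lies within R2.
Every dependency is enforceable on the fragments, so the decomposition is dependency-preserving.

none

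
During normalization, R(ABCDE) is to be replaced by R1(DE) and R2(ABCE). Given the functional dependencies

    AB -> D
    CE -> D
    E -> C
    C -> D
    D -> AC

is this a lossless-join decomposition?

Common attributes: R1 ∩ R2 = {E}.
Closure of {E}: E → C applies, adding C; C → D applies, adding D; D → AC applies, adding A. So (E)⁺ = {ACDE}.
This closure contains every attribute of R1, so R1 ∩ R2 → R1. The join is lossless.

Yes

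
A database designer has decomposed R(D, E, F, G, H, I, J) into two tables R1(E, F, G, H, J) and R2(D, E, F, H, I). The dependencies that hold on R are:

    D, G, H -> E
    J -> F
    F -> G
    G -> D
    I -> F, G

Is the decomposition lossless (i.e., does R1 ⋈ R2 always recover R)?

No

Common attributes: R1 ∩ R2 = {E, F, H}.
Closure of {E, F, H}: F → G applies, adding G; G → D applies, adding D. So (E, F, H)⁺ = {D, E, F, G, H}.
The closure contains neither all of R1 = {E, F, G, H, J} nor all of R2 = {D, E, F, H, I}, so the common attributes are not a superkey of either fragment. The join is lossy.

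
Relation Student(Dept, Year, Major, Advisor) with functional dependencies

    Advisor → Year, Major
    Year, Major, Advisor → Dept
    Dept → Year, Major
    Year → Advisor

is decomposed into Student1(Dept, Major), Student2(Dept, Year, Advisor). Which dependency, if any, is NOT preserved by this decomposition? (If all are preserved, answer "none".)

none

Advisor → Year, Major: restricted closure across fragments reaches Year, Major.
Year, Major, Advisor → Dept: restricted closure across fragments reaches Dept.
Dept → Year, Major: restricted closure across fragments reaches Year, Major.
Year → Advisor lies within Student2.
Every dependency is enforceable on the fragments, so the decomposition is dependency-preserving.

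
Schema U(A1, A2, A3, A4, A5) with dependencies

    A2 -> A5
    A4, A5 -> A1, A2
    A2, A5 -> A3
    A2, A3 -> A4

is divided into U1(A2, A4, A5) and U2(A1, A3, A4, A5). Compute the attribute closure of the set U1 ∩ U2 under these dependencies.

U1 ∩ U2 = {A4, A5}.
A4, A5 → A1, A2 applies, adding A1, A2
A2, A5 → A3 applies, adding A3
Closure: {A1, A2, A3, A4, A5}.

A1, A2, A3, A4, A5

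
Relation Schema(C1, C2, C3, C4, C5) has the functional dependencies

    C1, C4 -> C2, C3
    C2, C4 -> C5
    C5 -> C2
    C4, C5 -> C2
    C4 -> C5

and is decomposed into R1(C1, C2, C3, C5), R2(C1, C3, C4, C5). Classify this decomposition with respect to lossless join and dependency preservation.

lossless and dependency-preserving

Lossless test: (C1, C3, C5)⁺ = {C1, C2, C3, C5}, which contains all of one fragment — lossless.
Dependency preservation: C1, C4 → C2, C3; C2, C4 → C5; C4, C5 → C2 are not contained in any single fragment, but the restricted closure of each left-hand side across the fragments still reaches the right-hand side; the remaining FDs each lie inside some fragment. All dependencies are preserved.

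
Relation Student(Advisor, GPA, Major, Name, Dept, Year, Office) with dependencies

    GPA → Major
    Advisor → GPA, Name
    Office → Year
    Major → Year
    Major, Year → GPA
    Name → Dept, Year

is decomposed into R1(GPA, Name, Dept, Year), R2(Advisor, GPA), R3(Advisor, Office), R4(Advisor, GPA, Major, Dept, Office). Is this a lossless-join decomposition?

No

Chase test. Columns are Advisor, GPA, Major, Name, Dept, Year, Office; row i has aⱼ where attribute j ∈ Ri, else bᵢⱼ.
Initial tableau (one row per fragment):
  row 1: b11 a2 b13 a4 a5 a6 b17
  row 2: a1 a2 b23 b24 b25 b26 b27
  row 3: a1 b32 b33 b34 b35 b36 a7
  row 4: a1 a2 a3 b44 a5 b46 a7
Rows 1 and 2 agree on GPA; apply GPA→Major and equate their Major entries.
Rows 1 and 4 agree on GPA; apply GPA→Major and equate their Major entries.
Rows 2 and 3 agree on Advisor; apply Advisor→GPA, Name and equate their GPA, Name entries.
Rows 2 and 4 agree on Advisor; apply Advisor→GPA, Name and equate their GPA, Name entries.
Rows 3 and 4 agree on Office; apply Office→Year and equate their Year entries.
Rows 1 and 2 agree on Major; apply Major→Year and equate their Year entries.
Rows 1 and 4 agree on Major; apply Major→Year and equate their Year entries.
Rows 2 and 3 agree on Name; apply Name→Dept, Year and equate their Dept, Year entries.
Rows 2 and 4 agree on Name; apply Name→Dept, Year and equate their Dept, Year entries.
Rows 1 and 3 agree on GPA; apply GPA→Major and equate their Major entries.
No row becomes fully distinguished — the join is lossy.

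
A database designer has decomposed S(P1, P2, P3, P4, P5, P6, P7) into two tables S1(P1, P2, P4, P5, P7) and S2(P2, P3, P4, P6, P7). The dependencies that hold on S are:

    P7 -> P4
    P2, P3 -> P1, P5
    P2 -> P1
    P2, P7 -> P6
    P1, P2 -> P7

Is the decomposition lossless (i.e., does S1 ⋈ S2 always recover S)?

Common attributes: S1 ∩ S2 = {P2, P4, P7}.
Closure of {P2, P4, P7}: P2 → P1 applies, adding P1; P2, P7 → P6 applies, adding P6. So (P2, P4, P7)⁺ = {P1, P2, P4, P6, P7}.
The closure contains neither all of S1 = {P1, P2, P4, P5, P7} nor all of S2 = {P2, P3, P4, P6, P7}, so the common attributes are not a superkey of either fragment. The join is lossy.

No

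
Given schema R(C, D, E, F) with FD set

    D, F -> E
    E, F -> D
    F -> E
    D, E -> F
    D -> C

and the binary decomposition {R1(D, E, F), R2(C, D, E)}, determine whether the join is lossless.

Common attributes: R1 ∩ R2 = {D, E}.
Closure of {D, E}: D, E → F applies, adding F; D → C applies, adding C. So (D, E)⁺ = {C, D, E, F}.
This closure contains every attribute of R1, so R1 ∩ R2 → R1. The join is lossless.

Yes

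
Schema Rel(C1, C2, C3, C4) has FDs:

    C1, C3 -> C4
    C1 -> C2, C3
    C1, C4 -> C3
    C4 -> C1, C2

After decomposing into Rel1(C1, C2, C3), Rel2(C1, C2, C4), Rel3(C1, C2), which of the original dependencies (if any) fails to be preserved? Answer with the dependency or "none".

C1, C3 → C4: restricted closure across fragments reaches C4.
C1 → C2, C3 lies within Rel1.
C1, C4 → C3: restricted closure across fragments reaches C3.
C4 → C1, C2 lies within Rel2.
Every dependency is enforceable on the fragments, so the decomposition is dependency-preserving.

none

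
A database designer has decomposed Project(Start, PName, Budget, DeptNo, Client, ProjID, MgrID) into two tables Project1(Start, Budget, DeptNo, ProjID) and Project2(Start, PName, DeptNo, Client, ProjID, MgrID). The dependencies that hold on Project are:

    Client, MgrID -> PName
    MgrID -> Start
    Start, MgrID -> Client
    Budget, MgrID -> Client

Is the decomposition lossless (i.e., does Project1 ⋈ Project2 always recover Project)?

No

Common attributes: Project1 ∩ Project2 = {Start, DeptNo, ProjID}.
No dependency enlarges {Start, DeptNo, ProjID}, so (Start, DeptNo, ProjID)⁺ = {Start, DeptNo, ProjID}.
The closure contains neither all of Project1 = {Start, Budget, DeptNo, ProjID} nor all of Project2 = {Start, PName, DeptNo, Client, ProjID, MgrID}, so the common attributes are not a superkey of either fragment. The join is lossy.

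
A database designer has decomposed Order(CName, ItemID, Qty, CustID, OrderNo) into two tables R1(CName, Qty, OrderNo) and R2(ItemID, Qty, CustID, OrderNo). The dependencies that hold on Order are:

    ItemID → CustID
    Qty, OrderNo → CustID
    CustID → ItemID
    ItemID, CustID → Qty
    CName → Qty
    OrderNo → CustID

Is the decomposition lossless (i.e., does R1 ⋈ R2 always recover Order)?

Common attributes: R1 ∩ R2 = {Qty, OrderNo}.
Closure of {Qty, OrderNo}: Qty, OrderNo → CustID applies, adding CustID; CustID → ItemID applies, adding ItemID. So (Qty, OrderNo)⁺ = {ItemID, Qty, CustID, OrderNo}.
This closure contains every attribute of R2, so R1 ∩ R2 → R2. The join is lossless.

Yes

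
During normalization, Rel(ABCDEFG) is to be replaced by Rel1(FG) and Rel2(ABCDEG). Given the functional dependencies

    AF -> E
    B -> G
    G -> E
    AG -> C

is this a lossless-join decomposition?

Common attributes: Rel1 ∩ Rel2 = {G}.
Closure of {G}: G → E applies, adding E. So (G)⁺ = {EG}.
The closure contains neither all of Rel1 = {FG} nor all of Rel2 = {ABCDEG}, so the common attributes are not a superkey of either fragment. The join is lossy.

No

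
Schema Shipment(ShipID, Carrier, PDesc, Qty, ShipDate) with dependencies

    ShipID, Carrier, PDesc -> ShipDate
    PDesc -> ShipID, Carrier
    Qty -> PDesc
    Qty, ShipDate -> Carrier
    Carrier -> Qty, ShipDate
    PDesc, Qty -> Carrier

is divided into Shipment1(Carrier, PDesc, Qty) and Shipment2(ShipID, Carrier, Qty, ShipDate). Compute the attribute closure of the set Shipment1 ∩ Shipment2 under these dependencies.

ShipID, Carrier, PDesc, Qty, ShipDate

Shipment1 ∩ Shipment2 = {Carrier, Qty}.
Qty → PDesc applies, adding PDesc
Carrier → Qty, ShipDate applies, adding ShipDate
PDesc → ShipID, Carrier applies, adding ShipID
Closure: {ShipID, Carrier, PDesc, Qty, ShipDate}.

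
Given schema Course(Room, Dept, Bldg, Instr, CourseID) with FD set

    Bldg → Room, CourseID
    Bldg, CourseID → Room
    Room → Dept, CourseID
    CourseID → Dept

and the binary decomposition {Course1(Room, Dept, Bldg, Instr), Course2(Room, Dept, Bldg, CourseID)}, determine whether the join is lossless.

Yes

Common attributes: Course1 ∩ Course2 = {Room, Dept, Bldg}.
Closure of {Room, Dept, Bldg}: Bldg → Room, CourseID applies, adding CourseID. So (Room, Dept, Bldg)⁺ = {Room, Dept, Bldg, CourseID}.
This closure contains every attribute of Course2, so Course1 ∩ Course2 → Course2. The join is lossless.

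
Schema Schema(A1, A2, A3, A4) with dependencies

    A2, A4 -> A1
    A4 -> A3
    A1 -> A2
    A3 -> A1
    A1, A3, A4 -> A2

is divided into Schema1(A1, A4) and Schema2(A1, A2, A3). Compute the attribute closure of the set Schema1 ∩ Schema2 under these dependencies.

A1, A2

Schema1 ∩ Schema2 = {A1}.
A1 → A2 applies, adding A2
Closure: {A1, A2}.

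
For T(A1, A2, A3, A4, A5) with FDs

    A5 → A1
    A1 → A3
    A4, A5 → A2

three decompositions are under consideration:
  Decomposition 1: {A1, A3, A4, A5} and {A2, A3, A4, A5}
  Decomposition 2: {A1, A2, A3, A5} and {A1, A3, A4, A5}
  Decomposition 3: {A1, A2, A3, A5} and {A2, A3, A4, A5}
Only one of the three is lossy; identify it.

Decomposition 1: common = {A3, A4, A5}, closure = {A1, A2, A3, A4, A5} → lossless.
Decomposition 2: common = {A1, A3, A5}, closure = {A1, A3, A5} → lossy.
Decomposition 3: common = {A2, A3, A5}, closure = {A1, A2, A3, A5} → lossless.

Decomposition 2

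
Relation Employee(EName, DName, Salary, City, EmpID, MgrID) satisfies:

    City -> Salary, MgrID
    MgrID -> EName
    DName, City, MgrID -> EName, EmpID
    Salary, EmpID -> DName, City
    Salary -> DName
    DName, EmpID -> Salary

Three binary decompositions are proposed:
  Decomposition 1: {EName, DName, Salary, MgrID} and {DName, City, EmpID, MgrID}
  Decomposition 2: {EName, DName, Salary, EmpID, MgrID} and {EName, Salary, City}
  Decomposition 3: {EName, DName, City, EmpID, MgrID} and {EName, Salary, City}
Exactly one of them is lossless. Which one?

Decomposition 3

Decomposition 1: common = {DName, MgrID}, closure = {EName, DName, MgrID} → lossy.
Decomposition 2: common = {EName, Salary}, closure = {EName, DName, Salary} → lossy.
Decomposition 3: common = {EName, City}, closure = {EName, DName, Salary, City, EmpID, MgrID} → lossless.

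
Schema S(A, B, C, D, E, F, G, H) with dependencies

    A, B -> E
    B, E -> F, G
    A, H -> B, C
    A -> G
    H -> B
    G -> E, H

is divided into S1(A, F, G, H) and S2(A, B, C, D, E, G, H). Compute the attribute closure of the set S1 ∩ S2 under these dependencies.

A, B, C, E, F, G, H

S1 ∩ S2 = {A, G, H}.
A, H → B, C applies, adding B, C
G → E, H applies, adding E
B, E → F, G applies, adding F
Closure: {A, B, C, E, F, G, H}.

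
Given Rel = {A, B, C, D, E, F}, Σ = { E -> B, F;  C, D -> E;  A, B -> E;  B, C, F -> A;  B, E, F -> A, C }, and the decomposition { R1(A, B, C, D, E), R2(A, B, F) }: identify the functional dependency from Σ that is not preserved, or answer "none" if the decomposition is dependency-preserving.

B, C, F -> A

Check B, C, F → A: no single fragment contains all of {A, B, C, F}, and the restricted closure of {B, C, F} across the fragments never reaches {A}.
E → B, F is preserved.
C, D → E is preserved.
A, B → E is preserved.
B, E, F → A, C is preserved.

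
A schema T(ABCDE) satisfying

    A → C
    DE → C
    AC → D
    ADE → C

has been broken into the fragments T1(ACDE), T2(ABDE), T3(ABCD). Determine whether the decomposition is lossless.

Chase test. Columns are ABCDE; row i has aⱼ where attribute j ∈ Ti, else bᵢⱼ.
Initial tableau (one row per fragment):
  row 1: a1 b12 a3 a4 a5
  row 2: a1 a2 b23 a4 a5
  row 3: a1 a2 a3 a4 b35
Rows 1 and 2 agree on A; apply A→C and equate their C entries.
Row 2 is now all distinguished symbols — the join is lossless.

Yes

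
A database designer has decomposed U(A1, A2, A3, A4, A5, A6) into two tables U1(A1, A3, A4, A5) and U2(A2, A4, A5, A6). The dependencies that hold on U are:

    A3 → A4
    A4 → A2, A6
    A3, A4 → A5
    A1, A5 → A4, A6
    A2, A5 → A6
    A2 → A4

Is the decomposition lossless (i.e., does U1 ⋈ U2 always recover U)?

Common attributes: U1 ∩ U2 = {A4, A5}.
Closure of {A4, A5}: A4 → A2, A6 applies, adding A2, A6. So (A4, A5)⁺ = {A2, A4, A5, A6}.
This closure contains every attribute of U2, so U1 ∩ U2 → U2. The join is lossless.

Yes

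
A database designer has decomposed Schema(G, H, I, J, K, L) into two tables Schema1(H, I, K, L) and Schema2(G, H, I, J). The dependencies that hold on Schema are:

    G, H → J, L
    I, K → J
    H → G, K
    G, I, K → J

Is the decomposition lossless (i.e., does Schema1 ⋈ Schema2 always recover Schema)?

Common attributes: Schema1 ∩ Schema2 = {H, I}.
Closure of {H, I}: H → G, K applies, adding G, K; G, I, K → J applies, adding J; G, H → J, L applies, adding L. So (H, I)⁺ = {G, H, I, J, K, L}.
This closure contains every attribute of Schema1, so Schema1 ∩ Schema2 → Schema1. The join is lossless.

Yes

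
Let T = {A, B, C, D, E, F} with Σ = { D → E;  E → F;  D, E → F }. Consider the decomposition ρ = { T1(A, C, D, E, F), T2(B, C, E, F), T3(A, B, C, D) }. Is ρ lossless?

Yes

Chase test. Columns are A, B, C, D, E, F; row i has aⱼ where attribute j ∈ Ti, else bᵢⱼ.
Initial tableau (one row per fragment):
  row 1: a1 b12 a3 a4 a5 a6
  row 2: b21 a2 a3 b24 a5 a6
  row 3: a1 a2 a3 a4 b35 b36
Rows 1 and 3 agree on D; apply D→E and equate their E entries.
Rows 1 and 3 agree on E; apply E→F and equate their F entries.
Row 3 is now all distinguished symbols — the join is lossless.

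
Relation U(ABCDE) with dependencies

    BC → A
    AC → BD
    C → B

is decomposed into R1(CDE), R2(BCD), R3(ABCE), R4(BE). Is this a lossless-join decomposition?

Chase test. Columns are ABCDE; row i has aⱼ where attribute j ∈ Ri, else bᵢⱼ.
Initial tableau (one row per fragment):
  row 1: b11 b12 a3 a4 a5
  row 2: b21 a2 a3 a4 b25
  row 3: a1 a2 a3 b34 a5
  row 4: b41 a2 b43 b44 a5
Rows 2 and 3 agree on BC; apply BC→A and equate their A entries.
Rows 2 and 3 agree on AC; apply AC→BD and equate their BD entries.
Rows 1 and 2 agree on C; apply C→B and equate their B entries.
Rows 1 and 2 agree on BC; apply BC→A and equate their A entries.
Row 1 is now all distinguished symbols — the join is lossless.

Yes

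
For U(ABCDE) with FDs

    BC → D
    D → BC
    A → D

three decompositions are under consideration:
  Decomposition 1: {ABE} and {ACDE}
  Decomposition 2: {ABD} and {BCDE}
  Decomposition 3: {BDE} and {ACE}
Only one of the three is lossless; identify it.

Decomposition 1

Decomposition 1: common = {AE}, closure = {ABCDE} → lossless.
Decomposition 2: common = {BD}, closure = {BCD} → lossy.
Decomposition 3: common = {E}, closure = {E} → lossy.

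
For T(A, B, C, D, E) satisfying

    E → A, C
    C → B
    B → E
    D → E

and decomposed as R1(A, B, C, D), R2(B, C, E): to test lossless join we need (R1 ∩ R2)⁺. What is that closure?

A, B, C, E

R1 ∩ R2 = {B, C}.
B → E applies, adding E
E → A, C applies, adding A
Closure: {A, B, C, E}.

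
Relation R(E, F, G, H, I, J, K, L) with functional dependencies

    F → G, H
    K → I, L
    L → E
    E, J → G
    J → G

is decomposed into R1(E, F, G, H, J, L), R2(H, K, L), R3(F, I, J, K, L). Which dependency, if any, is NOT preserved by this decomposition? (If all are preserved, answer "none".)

F → G, H lies within R1.
K → I, L lies within R3.
L → E lies within R1.
E, J → G lies within R1.
J → G lies within R1.
Every dependency is enforceable on the fragments, so the decomposition is dependency-preserving.

none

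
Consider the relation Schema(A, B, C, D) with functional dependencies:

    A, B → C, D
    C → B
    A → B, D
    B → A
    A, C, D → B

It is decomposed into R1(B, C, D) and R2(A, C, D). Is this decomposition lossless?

Common attributes: R1 ∩ R2 = {C, D}.
Closure of {C, D}: C → B applies, adding B; B → A applies, adding A. So (C, D)⁺ = {A, B, C, D}.
This closure contains every attribute of R1, so R1 ∩ R2 → R1. The join is lossless.

Yes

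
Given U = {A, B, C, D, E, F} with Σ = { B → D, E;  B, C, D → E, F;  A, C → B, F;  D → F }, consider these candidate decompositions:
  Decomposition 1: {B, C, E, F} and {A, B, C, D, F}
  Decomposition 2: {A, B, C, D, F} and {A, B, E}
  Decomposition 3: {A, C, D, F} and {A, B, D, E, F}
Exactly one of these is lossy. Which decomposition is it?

Decomposition 1: common = {B, C, F}, closure = {B, C, D, E, F} → lossless.
Decomposition 2: common = {A, B}, closure = {A, B, D, E, F} → lossless.
Decomposition 3: common = {A, D, F}, closure = {A, D, F} → lossy.

Decomposition 3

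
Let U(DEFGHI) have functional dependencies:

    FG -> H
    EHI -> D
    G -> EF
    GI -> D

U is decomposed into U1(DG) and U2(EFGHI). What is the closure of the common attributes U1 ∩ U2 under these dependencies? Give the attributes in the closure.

EFGH

U1 ∩ U2 = {G}.
G → EF applies, adding EF
FG → H applies, adding H
Closure: {EFGH}.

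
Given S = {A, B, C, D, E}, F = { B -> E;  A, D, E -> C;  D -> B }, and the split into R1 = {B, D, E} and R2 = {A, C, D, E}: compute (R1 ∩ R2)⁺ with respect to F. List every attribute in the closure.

R1 ∩ R2 = {D, E}.
D → B applies, adding B
Closure: {B, D, E}.

B, D, E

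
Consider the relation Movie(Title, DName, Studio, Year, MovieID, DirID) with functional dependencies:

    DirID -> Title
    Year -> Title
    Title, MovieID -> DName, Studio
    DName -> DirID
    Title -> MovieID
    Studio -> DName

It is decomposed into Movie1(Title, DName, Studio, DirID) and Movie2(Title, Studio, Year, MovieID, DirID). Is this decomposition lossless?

Common attributes: Movie1 ∩ Movie2 = {Title, Studio, DirID}.
Closure of {Title, Studio, DirID}: Title → MovieID applies, adding MovieID; Studio → DName applies, adding DName. So (Title, Studio, DirID)⁺ = {Title, DName, Studio, MovieID, DirID}.
This closure contains every attribute of Movie1, so Movie1 ∩ Movie2 → Movie1. The join is lossless.

Yes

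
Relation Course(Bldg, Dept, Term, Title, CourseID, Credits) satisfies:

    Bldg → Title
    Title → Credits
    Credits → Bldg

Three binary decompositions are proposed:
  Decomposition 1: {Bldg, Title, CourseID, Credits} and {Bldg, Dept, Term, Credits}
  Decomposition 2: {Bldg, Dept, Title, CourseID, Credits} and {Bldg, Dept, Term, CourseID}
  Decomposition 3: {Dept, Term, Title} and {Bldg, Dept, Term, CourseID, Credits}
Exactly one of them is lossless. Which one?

Decomposition 2

Decomposition 1: common = {Bldg, Credits}, closure = {Bldg, Title, Credits} → lossy.
Decomposition 2: common = {Bldg, Dept, CourseID}, closure = {Bldg, Dept, Title, CourseID, Credits} → lossless.
Decomposition 3: common = {Dept, Term}, closure = {Dept, Term} → lossy.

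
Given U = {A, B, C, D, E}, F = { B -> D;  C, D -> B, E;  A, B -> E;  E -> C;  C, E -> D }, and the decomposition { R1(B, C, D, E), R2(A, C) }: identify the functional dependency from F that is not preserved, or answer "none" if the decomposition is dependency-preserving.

A, B -> E

Check A, B → E: no single fragment contains all of {A, B, E}, and the restricted closure of {A, B} across the fragments never reaches {E}.
B → D is preserved.
C, D → B, E is preserved.
E → C is preserved.
C, E → D is preserved.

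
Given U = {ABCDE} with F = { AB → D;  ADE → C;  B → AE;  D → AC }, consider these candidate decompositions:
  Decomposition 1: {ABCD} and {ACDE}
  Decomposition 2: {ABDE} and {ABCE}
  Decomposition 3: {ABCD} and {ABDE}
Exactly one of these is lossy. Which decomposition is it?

Decomposition 1: common = {ACD}, closure = {ACD} → lossy.
Decomposition 2: common = {ABE}, closure = {ABCDE} → lossless.
Decomposition 3: common = {ABD}, closure = {ABCDE} → lossless.

Decomposition 1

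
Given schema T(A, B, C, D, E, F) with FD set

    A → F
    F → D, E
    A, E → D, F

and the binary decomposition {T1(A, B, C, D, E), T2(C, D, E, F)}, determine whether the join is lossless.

Common attributes: T1 ∩ T2 = {C, D, E}.
No dependency enlarges {C, D, E}, so (C, D, E)⁺ = {C, D, E}.
The closure contains neither all of T1 = {A, B, C, D, E} nor all of T2 = {C, D, E, F}, so the common attributes are not a superkey of either fragment. The join is lossy.

No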